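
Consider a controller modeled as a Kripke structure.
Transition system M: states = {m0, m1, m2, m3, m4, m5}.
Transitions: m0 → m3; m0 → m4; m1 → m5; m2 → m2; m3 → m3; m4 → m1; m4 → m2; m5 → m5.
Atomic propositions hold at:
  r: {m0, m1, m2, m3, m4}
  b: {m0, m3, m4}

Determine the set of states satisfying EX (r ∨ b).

{m0, m2, m3, m4}

Sat(r ∨ b) = {m0, m1, m2, m3, m4}
Sat(EX (r ∨ b)) = {s : some successor in {m0, m1, m2, m3, m4}} = {m0, m2, m3, m4}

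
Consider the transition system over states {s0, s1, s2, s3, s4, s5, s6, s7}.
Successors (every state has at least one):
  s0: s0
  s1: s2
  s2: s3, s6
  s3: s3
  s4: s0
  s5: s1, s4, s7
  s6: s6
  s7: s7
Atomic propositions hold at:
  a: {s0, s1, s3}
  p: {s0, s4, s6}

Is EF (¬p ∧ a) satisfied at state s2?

Yes

Sat(¬p) = {s1, s2, s3, s5, s7}
Sat(¬p ∧ a) = {s1, s3}
EF (¬p ∧ a): least fixpoint, start Z0 = {s1, s3}, add states with some successor in Z. Z1 = {s1, s2, s3, s5}; fixed.
Sat(EF (¬p ∧ a)) = {s1, s2, s3, s5}
s2 ∈ Sat(EF (¬p ∧ a)) = {s1, s2, s3, s5}, so the formula holds at s2.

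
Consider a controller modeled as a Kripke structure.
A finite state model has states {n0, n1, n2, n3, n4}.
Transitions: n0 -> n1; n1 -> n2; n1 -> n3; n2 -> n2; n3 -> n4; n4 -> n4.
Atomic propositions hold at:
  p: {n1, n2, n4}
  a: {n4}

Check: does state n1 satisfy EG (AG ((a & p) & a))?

Sat(a & p) = {n4}
Sat((a & p) & a) = {n4}
AG ((a & p) & a): greatest fixpoint, start Z0 = {n4}, keep only states in Sat with every successor in Z. Already a fixed point.
Sat(AG ((a & p) & a)) = {n4}
EG (AG ((a & p) & a)): greatest fixpoint, start Z0 = {n4}, keep only states in Sat with some successor in Z. Already a fixed point.
Sat(EG (AG ((a & p) & a))) = {n4}
n1 ∉ Sat(EG (AG ((a & p) & a))) = {n4}, so the formula does not hold at n1.

No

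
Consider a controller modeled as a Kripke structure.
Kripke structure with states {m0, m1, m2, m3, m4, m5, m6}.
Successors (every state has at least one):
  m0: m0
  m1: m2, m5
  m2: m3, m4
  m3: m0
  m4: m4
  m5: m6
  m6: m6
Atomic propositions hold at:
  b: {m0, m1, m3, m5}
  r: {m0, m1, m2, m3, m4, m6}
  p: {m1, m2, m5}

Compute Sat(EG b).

{m0, m3}

EG b: greatest fixpoint, start Z0 = {m0, m1, m3, m5}, keep only states in Sat with some successor in Z. Z1 = {m0, m1, m3}; Z2 = {m0, m3}; fixed.
Sat(EG b) = {m0, m3}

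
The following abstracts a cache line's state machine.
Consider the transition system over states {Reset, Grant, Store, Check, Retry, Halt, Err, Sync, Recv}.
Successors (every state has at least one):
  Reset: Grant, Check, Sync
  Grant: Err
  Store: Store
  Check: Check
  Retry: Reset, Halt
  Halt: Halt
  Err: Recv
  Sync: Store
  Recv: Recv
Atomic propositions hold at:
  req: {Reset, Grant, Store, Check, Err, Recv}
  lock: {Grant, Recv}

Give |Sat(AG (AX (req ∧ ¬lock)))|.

3

Sat(¬lock) = {Reset, Store, Check, Retry, Halt, Err, Sync}
Sat(req ∧ ¬lock) = {Reset, Store, Check, Err}
Sat(AX (req ∧ ¬lock)) = {s : every successor in {Reset, Store, Check, Err}} = {Grant, Store, Check, Sync}
AG (AX (req ∧ ¬lock)): greatest fixpoint, start Z0 = {Grant, Store, Check, Sync}, keep only states in Sat with every successor in Z. Z1 = {Store, Check, Sync}; fixed.
Sat(AG (AX (req ∧ ¬lock))) = {Store, Check, Sync}
|Sat(AG (AX (req ∧ ¬lock)))| = |{Store, Check, Sync}| = 3.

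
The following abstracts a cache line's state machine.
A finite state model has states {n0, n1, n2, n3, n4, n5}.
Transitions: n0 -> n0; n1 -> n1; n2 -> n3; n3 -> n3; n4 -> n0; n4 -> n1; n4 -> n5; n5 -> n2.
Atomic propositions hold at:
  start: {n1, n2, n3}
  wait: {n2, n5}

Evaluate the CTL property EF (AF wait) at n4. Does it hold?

Yes

AF wait: least fixpoint, start Z0 = {n2, n5}, add states with every successor in Z. Already a fixed point.
Sat(AF wait) = {n2, n5}
EF (AF wait): least fixpoint, start Z0 = {n2, n5}, add states with some successor in Z. Z1 = {n2, n4, n5}; fixed.
Sat(EF (AF wait)) = {n2, n4, n5}
n4 ∈ Sat(EF (AF wait)) = {n2, n4, n5}, so the formula holds at n4.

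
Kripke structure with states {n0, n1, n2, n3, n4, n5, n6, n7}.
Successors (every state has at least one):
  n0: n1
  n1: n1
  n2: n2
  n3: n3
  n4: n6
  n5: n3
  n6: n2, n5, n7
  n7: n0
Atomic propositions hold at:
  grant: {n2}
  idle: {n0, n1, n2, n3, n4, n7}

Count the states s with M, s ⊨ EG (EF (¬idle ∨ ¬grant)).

Sat(¬idle) = {n5, n6}
Sat(¬grant) = {n0, n1, n3, n4, n5, n6, n7}
Sat(¬idle ∨ ¬grant) = {n0, n1, n3, n4, n5, n6, n7}
EF (¬idle ∨ ¬grant): least fixpoint, start Z0 = {n0, n1, n3, n4, n5, n6, n7}, add states with some successor in Z. Already a fixed point.
Sat(EF (¬idle ∨ ¬grant)) = {n0, n1, n3, n4, n5, n6, n7}
EG (EF (¬idle ∨ ¬grant)): greatest fixpoint, start Z0 = {n0, n1, n3, n4, n5, n6, n7}, keep only states in Sat with some successor in Z. Already a fixed point.
Sat(EG (EF (¬idle ∨ ¬grant))) = {n0, n1, n3, n4, n5, n6, n7}
|Sat(EG (EF (¬idle ∨ ¬grant)))| = |{n0, n1, n3, n4, n5, n6, n7}| = 7.

7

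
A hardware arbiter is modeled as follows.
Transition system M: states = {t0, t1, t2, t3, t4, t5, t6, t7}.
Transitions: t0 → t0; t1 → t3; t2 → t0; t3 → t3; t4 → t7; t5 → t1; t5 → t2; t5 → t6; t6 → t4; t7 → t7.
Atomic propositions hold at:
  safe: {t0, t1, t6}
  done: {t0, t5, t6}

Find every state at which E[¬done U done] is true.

Sat(¬done) = {t1, t2, t3, t4, t7}
E[¬done U done]: least fixpoint, start Z0 = Sat(done) = {t0, t5, t6}, add states in Sat(¬done) with some successor in Z. Z1 = {t0, t2, t5, t6}; fixed.
Sat(E[¬done U done]) = {t0, t2, t5, t6}

{t0, t2, t5, t6}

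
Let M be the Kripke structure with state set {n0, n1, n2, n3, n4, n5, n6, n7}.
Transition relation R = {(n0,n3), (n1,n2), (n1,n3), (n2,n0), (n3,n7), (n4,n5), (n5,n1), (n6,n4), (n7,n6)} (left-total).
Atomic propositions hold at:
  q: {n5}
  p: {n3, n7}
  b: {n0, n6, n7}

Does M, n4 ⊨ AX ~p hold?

Yes

Sat(~p) = {n0, n1, n2, n4, n5, n6}
Sat(AX ~p) = {s : every successor in {n0, n1, n2, n4, n5, n6}} = {n2, n4, n5, n6, n7}
n4 ∈ Sat(AX ~p) = {n2, n4, n5, n6, n7}, so the formula holds at n4.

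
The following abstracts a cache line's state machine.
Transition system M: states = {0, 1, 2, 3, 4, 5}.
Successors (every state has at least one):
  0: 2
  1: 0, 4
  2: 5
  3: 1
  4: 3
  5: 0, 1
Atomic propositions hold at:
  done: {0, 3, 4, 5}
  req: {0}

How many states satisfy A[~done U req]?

1

Sat(~done) = {1, 2}
A[~done U req]: least fixpoint, start Z0 = Sat(req) = {0}, add states in Sat(~done) with every successor in Z. Already a fixed point.
Sat(A[~done U req]) = {0}
|Sat(A[~done U req])| = |{0}| = 1.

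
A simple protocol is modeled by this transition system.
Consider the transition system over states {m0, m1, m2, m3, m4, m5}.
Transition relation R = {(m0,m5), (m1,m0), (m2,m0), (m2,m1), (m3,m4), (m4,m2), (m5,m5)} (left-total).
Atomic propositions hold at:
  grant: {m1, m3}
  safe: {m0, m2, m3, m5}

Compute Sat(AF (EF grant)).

{m1, m2, m3, m4}

EF grant: least fixpoint, start Z0 = {m1, m3}, add states with some successor in Z. Z1 = {m1, m2, m3}; Z2 = {m1, m2, m3, m4}; fixed.
Sat(EF grant) = {m1, m2, m3, m4}
AF (EF grant): least fixpoint, start Z0 = {m1, m2, m3, m4}, add states with every successor in Z. Already a fixed point.
Sat(AF (EF grant)) = {m1, m2, m3, m4}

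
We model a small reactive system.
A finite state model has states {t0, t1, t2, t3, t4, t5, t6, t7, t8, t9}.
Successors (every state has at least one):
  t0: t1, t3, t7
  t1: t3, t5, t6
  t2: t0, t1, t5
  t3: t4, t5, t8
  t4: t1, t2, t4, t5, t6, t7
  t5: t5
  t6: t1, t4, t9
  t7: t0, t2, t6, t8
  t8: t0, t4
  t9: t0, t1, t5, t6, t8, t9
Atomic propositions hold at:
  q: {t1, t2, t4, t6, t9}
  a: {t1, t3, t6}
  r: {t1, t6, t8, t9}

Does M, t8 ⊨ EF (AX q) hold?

Yes

Sat(AX q) = {s : every successor in {t1, t2, t4, t6, t9}} = {t6}
EF (AX q): least fixpoint, start Z0 = {t6}, add states with some successor in Z. Z1 = {t1, t4, t6, t7, t9}; Z2 = {t0, t1, t2, t3, t4, t6, t7, t8, t9}; fixed.
Sat(EF (AX q)) = {t0, t1, t2, t3, t4, t6, t7, t8, t9}
t8 ∈ Sat(EF (AX q)) = {t0, t1, t2, t3, t4, t6, t7, t8, t9}, so the formula holds at t8.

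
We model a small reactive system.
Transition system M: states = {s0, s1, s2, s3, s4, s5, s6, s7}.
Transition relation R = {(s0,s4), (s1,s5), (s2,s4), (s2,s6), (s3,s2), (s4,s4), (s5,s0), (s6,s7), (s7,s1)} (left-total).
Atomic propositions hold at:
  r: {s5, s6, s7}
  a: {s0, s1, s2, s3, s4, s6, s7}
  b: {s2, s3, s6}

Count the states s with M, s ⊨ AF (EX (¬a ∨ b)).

Sat(¬a) = {s5}
Sat(¬a ∨ b) = {s2, s3, s5, s6}
Sat(EX (¬a ∨ b)) = {s : some successor in {s2, s3, s5, s6}} = {s1, s2, s3}
AF (EX (¬a ∨ b)): least fixpoint, start Z0 = {s1, s2, s3}, add states with every successor in Z. Z1 = {s1, s2, s3, s7}; Z2 = {s1, s2, s3, s6, s7}; fixed.
Sat(AF (EX (¬a ∨ b))) = {s1, s2, s3, s6, s7}
|Sat(AF (EX (¬a ∨ b)))| = |{s1, s2, s3, s6, s7}| = 5.

5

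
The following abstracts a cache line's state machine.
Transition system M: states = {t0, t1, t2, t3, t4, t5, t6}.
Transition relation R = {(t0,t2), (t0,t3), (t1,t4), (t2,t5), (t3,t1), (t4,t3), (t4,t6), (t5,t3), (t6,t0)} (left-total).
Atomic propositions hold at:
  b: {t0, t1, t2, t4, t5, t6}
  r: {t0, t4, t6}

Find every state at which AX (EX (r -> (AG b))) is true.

{t0, t1, t2, t5, t6}

AG b: greatest fixpoint, start Z0 = {t0, t1, t2, t4, t5, t6}, keep only states in Sat with every successor in Z. Z1 = {t1, t2, t6}; Z2 = ∅; fixed.
Sat(AG b) = ∅
Sat(r -> (AG b)) = {t1, t2, t3, t5}
Sat(EX (r -> (AG b))) = {s : some successor in {t1, t2, t3, t5}} = {t0, t2, t3, t4, t5}
Sat(AX (EX (r -> (AG b)))) = {s : every successor in {t0, t2, t3, t4, t5}} = {t0, t1, t2, t5, t6}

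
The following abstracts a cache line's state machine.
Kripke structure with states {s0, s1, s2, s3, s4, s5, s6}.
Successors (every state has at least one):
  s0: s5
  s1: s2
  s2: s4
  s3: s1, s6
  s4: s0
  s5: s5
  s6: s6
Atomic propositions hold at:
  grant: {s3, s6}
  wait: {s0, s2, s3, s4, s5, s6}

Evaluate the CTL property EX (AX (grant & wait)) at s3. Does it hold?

Yes

Sat(grant & wait) = {s3, s6}
Sat(AX (grant & wait)) = {s : every successor in {s3, s6}} = {s6}
Sat(EX (AX (grant & wait))) = {s : some successor in {s6}} = {s3, s6}
s3 ∈ Sat(EX (AX (grant & wait))) = {s3, s6}, so the formula holds at s3.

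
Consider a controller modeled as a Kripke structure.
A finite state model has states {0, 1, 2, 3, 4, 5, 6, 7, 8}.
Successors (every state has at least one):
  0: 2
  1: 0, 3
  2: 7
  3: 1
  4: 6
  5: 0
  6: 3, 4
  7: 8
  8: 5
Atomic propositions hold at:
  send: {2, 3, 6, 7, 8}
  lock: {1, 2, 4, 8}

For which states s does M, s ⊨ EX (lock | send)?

Sat(lock | send) = {1, 2, 3, 4, 6, 7, 8}
Sat(EX (lock | send)) = {s : some successor in {1, 2, 3, 4, 6, 7, 8}} = {0, 1, 2, 3, 4, 6, 7}

{0, 1, 2, 3, 4, 6, 7}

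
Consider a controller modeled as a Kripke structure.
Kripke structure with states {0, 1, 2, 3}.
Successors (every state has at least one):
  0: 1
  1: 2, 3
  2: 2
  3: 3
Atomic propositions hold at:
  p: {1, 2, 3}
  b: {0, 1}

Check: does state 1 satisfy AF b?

Yes

AF b: least fixpoint, start Z0 = {0, 1}, add states with every successor in Z. Already a fixed point.
Sat(AF b) = {0, 1}
1 ∈ Sat(AF b) = {0, 1}, so the formula holds at 1.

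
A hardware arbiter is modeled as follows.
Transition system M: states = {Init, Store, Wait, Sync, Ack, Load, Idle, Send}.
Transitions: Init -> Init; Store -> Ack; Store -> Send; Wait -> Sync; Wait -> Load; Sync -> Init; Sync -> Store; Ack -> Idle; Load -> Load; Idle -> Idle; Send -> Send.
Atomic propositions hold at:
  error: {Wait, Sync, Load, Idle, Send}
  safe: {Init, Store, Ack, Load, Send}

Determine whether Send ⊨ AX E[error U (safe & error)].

Sat(safe & error) = {Load, Send}
E[error U (safe & error)]: least fixpoint, start Z0 = Sat((safe & error)) = {Load, Send}, add states in Sat(error) with some successor in Z. Z1 = {Wait, Load, Send}; fixed.
Sat(E[error U (safe & error)]) = {Wait, Load, Send}
Sat(AX E[error U (safe & error)]) = {s : every successor in {Wait, Load, Send}} = {Load, Send}
Send ∈ Sat(AX E[error U (safe & error)]) = {Load, Send}, so the formula holds at Send.

Yes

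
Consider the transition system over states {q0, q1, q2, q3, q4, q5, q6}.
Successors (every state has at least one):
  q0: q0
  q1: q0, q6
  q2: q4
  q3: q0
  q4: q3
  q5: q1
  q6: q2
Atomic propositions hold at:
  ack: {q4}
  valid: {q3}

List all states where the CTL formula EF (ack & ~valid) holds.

{q1, q2, q4, q5, q6}

Sat(~valid) = {q0, q1, q2, q4, q5, q6}
Sat(ack & ~valid) = {q4}
EF (ack & ~valid): least fixpoint, start Z0 = {q4}, add states with some successor in Z. Z1 = {q2, q4}; Z2 = {q2, q4, q6}; Z3 = {q1, q2, q4, q6}; Z4 = {q1, q2, q4, q5, q6}; fixed.
Sat(EF (ack & ~valid)) = {q1, q2, q4, q5, q6}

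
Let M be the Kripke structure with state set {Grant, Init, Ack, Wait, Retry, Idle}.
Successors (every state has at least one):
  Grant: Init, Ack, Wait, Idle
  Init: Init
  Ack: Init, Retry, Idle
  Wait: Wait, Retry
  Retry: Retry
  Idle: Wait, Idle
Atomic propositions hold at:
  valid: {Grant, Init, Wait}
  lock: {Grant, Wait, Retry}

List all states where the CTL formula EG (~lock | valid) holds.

{Grant, Init, Ack, Wait, Idle}

Sat(~lock) = {Init, Ack, Idle}
Sat(~lock | valid) = {Grant, Init, Ack, Wait, Idle}
EG (~lock | valid): greatest fixpoint, start Z0 = {Grant, Init, Ack, Wait, Idle}, keep only states in Sat with some successor in Z. Already a fixed point.
Sat(EG (~lock | valid)) = {Grant, Init, Ack, Wait, Idle}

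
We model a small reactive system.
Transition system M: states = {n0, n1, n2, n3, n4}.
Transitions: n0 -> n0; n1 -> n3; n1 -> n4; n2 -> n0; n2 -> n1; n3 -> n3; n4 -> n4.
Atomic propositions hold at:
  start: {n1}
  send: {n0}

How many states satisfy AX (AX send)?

Sat(AX send) = {s : every successor in {n0}} = {n0}
Sat(AX (AX send)) = {s : every successor in {n0}} = {n0}
|Sat(AX (AX send))| = |{n0}| = 1.

1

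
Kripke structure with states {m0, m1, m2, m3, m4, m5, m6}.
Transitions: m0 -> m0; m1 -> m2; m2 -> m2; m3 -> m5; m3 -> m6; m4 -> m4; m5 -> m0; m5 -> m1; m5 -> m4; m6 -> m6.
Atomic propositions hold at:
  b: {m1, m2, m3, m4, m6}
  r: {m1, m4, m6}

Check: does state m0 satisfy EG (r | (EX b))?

No

Sat(EX b) = {s : some successor in {m1, m2, m3, m4, m6}} = {m1, m2, m3, m4, m5, m6}
Sat(r | (EX b)) = {m1, m2, m3, m4, m5, m6}
EG (r | (EX b)): greatest fixpoint, start Z0 = {m1, m2, m3, m4, m5, m6}, keep only states in Sat with some successor in Z. Already a fixed point.
Sat(EG (r | (EX b))) = {m1, m2, m3, m4, m5, m6}
m0 ∉ Sat(EG (r | (EX b))) = {m1, m2, m3, m4, m5, m6}, so the formula does not hold at m0.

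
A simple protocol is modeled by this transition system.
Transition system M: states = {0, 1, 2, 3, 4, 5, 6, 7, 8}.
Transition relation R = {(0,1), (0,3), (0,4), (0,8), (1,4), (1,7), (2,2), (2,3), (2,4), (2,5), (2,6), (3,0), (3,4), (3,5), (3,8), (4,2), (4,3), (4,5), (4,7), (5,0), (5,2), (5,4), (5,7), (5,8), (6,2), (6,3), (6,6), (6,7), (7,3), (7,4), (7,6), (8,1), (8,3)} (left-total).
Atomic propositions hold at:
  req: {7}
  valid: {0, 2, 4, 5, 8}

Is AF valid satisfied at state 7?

AF valid: least fixpoint, start Z0 = {0, 2, 4, 5, 8}, add states with every successor in Z. Z1 = {0, 2, 3, 4, 5, 8}; fixed.
Sat(AF valid) = {0, 2, 3, 4, 5, 8}
7 ∉ Sat(AF valid) = {0, 2, 3, 4, 5, 8}, so the formula does not hold at 7.

No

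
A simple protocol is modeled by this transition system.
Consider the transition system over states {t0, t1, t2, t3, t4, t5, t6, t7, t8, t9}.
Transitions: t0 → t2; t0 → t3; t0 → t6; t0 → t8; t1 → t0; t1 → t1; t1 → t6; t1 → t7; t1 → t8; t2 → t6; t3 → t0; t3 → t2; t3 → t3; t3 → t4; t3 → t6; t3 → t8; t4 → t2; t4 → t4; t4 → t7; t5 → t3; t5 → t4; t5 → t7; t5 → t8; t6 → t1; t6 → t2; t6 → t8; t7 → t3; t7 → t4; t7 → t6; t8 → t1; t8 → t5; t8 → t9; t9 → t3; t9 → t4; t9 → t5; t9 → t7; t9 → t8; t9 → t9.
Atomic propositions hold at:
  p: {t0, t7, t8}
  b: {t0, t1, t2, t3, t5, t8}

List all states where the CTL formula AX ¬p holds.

{t2, t7, t8}

Sat(¬p) = {t1, t2, t3, t4, t5, t6, t9}
Sat(AX ¬p) = {s : every successor in {t1, t2, t3, t4, t5, t6, t9}} = {t2, t7, t8}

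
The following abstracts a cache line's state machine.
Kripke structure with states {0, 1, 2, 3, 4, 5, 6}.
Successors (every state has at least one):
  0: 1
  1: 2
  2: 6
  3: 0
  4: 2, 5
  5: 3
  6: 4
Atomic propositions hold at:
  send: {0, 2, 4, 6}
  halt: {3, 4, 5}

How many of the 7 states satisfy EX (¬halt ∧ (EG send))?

Sat(¬halt) = {0, 1, 2, 6}
EG send: greatest fixpoint, start Z0 = {0, 2, 4, 6}, keep only states in Sat with some successor in Z. Z1 = {2, 4, 6}; fixed.
Sat(EG send) = {2, 4, 6}
Sat(¬halt ∧ (EG send)) = {2, 6}
Sat(EX (¬halt ∧ (EG send))) = {s : some successor in {2, 6}} = {1, 2, 4}
|Sat(EX (¬halt ∧ (EG send)))| = |{1, 2, 4}| = 3.

3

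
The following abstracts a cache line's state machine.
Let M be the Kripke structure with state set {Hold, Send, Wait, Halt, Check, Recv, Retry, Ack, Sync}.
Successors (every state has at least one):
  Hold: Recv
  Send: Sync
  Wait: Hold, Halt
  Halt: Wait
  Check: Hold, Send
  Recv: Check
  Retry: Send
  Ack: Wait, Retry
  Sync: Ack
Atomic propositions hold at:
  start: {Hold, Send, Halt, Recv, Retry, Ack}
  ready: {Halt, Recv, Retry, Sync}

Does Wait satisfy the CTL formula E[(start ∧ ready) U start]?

Sat(start ∧ ready) = {Halt, Recv, Retry}
E[(start ∧ ready) U start]: least fixpoint, start Z0 = Sat(start) = {Hold, Send, Halt, Recv, Retry, Ack}, add states in Sat(start ∧ ready) with some successor in Z. Already a fixed point.
Sat(E[(start ∧ ready) U start]) = {Hold, Send, Halt, Recv, Retry, Ack}
Wait ∉ Sat(E[(start ∧ ready) U start]) = {Hold, Send, Halt, Recv, Retry, Ack}, so the formula does not hold at Wait.

No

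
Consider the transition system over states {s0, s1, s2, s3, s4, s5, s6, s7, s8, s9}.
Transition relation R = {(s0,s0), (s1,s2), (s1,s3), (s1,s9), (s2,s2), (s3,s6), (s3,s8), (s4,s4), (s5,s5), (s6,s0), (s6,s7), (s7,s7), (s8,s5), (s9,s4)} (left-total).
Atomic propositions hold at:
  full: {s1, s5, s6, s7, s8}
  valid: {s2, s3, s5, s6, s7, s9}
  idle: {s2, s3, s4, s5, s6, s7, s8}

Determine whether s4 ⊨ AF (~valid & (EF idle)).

Yes

Sat(~valid) = {s0, s1, s4, s8}
EF idle: least fixpoint, start Z0 = {s2, s3, s4, s5, s6, s7, s8}, add states with some successor in Z. Z1 = {s1, s2, s3, s4, s5, s6, s7, s8, s9}; fixed.
Sat(EF idle) = {s1, s2, s3, s4, s5, s6, s7, s8, s9}
Sat(~valid & (EF idle)) = {s1, s4, s8}
AF (~valid & (EF idle)): least fixpoint, start Z0 = {s1, s4, s8}, add states with every successor in Z. Z1 = {s1, s4, s8, s9}; fixed.
Sat(AF (~valid & (EF idle))) = {s1, s4, s8, s9}
s4 ∈ Sat(AF (~valid & (EF idle))) = {s1, s4, s8, s9}, so the formula holds at s4.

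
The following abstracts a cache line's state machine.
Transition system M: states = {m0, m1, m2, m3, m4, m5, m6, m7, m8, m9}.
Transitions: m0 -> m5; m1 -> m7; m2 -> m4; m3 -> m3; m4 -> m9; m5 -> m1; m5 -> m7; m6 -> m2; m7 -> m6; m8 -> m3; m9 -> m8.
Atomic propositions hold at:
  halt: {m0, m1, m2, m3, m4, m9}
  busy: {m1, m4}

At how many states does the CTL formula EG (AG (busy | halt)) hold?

1

Sat(busy | halt) = {m0, m1, m2, m3, m4, m9}
AG (busy | halt): greatest fixpoint, start Z0 = {m0, m1, m2, m3, m4, m9}, keep only states in Sat with every successor in Z. Z1 = {m2, m3, m4}; Z2 = {m2, m3}; Z3 = {m3}; fixed.
Sat(AG (busy | halt)) = {m3}
EG (AG (busy | halt)): greatest fixpoint, start Z0 = {m3}, keep only states in Sat with some successor in Z. Already a fixed point.
Sat(EG (AG (busy | halt))) = {m3}
|Sat(EG (AG (busy | halt)))| = |{m3}| = 1.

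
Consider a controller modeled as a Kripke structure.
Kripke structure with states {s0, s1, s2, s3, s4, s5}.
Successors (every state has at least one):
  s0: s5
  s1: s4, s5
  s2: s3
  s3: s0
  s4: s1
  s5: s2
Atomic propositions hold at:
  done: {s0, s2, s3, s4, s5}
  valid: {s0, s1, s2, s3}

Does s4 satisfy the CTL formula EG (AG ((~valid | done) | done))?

Sat(~valid) = {s4, s5}
Sat(~valid | done) = {s0, s2, s3, s4, s5}
Sat((~valid | done) | done) = {s0, s2, s3, s4, s5}
AG ((~valid | done) | done): greatest fixpoint, start Z0 = {s0, s2, s3, s4, s5}, keep only states in Sat with every successor in Z. Z1 = {s0, s2, s3, s5}; fixed.
Sat(AG ((~valid | done) | done)) = {s0, s2, s3, s5}
EG (AG ((~valid | done) | done)): greatest fixpoint, start Z0 = {s0, s2, s3, s5}, keep only states in Sat with some successor in Z. Already a fixed point.
Sat(EG (AG ((~valid | done) | done))) = {s0, s2, s3, s5}
s4 ∉ Sat(EG (AG ((~valid | done) | done))) = {s0, s2, s3, s5}, so the formula does not hold at s4.

No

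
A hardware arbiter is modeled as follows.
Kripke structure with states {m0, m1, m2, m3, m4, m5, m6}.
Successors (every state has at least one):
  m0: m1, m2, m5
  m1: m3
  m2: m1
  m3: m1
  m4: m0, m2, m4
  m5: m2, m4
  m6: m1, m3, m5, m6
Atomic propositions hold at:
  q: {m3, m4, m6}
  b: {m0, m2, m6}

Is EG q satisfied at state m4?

EG q: greatest fixpoint, start Z0 = {m3, m4, m6}, keep only states in Sat with some successor in Z. Z1 = {m4, m6}; fixed.
Sat(EG q) = {m4, m6}
m4 ∈ Sat(EG q) = {m4, m6}, so the formula holds at m4.

Yes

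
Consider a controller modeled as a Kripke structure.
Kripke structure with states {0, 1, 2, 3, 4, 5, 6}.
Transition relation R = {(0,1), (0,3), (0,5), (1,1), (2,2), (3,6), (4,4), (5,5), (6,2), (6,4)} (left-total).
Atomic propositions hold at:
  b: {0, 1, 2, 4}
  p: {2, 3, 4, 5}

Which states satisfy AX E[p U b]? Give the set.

E[p U b]: least fixpoint, start Z0 = Sat(b) = {0, 1, 2, 4}, add states in Sat(p) with some successor in Z. Already a fixed point.
Sat(E[p U b]) = {0, 1, 2, 4}
Sat(AX E[p U b]) = {s : every successor in {0, 1, 2, 4}} = {1, 2, 4, 6}

{1, 2, 4, 6}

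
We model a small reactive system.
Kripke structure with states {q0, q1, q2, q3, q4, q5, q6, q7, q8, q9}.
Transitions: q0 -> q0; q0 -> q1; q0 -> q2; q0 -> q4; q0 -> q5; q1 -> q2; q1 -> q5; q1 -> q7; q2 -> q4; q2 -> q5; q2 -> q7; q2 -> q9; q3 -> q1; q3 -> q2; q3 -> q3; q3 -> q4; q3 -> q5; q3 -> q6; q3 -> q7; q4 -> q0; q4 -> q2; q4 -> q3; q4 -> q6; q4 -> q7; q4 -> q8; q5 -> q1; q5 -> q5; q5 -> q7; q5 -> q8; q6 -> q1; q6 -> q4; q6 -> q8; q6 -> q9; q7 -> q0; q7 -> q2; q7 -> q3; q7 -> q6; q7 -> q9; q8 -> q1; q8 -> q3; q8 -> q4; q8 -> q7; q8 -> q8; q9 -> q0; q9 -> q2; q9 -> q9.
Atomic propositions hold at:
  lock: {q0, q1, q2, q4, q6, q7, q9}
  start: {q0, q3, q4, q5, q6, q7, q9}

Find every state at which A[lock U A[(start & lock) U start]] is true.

Sat(start & lock) = {q0, q4, q6, q7, q9}
A[(start & lock) U start]: least fixpoint, start Z0 = Sat(start) = {q0, q3, q4, q5, q6, q7, q9}, add states in Sat(start & lock) with every successor in Z. Already a fixed point.
Sat(A[(start & lock) U start]) = {q0, q3, q4, q5, q6, q7, q9}
A[lock U A[(start & lock) U start]]: least fixpoint, start Z0 = Sat(A[(start & lock) U start]) = {q0, q3, q4, q5, q6, q7, q9}, add states in Sat(lock) with every successor in Z. Z1 = {q0, q2, q3, q4, q5, q6, q7, q9}; Z2 = {q0, q1, q2, q3, q4, q5, q6, q7, q9}; fixed.
Sat(A[lock U A[(start & lock) U start]]) = {q0, q1, q2, q3, q4, q5, q6, q7, q9}

{q0, q1, q2, q3, q4, q5, q6, q7, q9}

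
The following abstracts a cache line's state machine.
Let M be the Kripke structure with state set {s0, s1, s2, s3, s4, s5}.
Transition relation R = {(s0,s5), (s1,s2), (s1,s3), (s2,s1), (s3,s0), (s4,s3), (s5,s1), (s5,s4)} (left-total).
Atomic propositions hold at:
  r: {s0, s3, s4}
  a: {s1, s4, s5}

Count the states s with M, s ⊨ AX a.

3

Sat(AX a) = {s : every successor in {s1, s4, s5}} = {s0, s2, s5}
|Sat(AX a)| = |{s0, s2, s5}| = 3.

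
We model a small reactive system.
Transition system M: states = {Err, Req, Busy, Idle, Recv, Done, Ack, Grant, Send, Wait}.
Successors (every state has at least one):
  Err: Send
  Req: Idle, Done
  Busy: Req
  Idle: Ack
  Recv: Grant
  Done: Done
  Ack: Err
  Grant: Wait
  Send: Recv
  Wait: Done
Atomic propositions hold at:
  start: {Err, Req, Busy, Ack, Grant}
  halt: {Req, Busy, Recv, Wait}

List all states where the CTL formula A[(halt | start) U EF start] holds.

{Err, Req, Busy, Idle, Recv, Ack, Grant, Send}

Sat(halt | start) = {Err, Req, Busy, Recv, Ack, Grant, Wait}
EF start: least fixpoint, start Z0 = {Err, Req, Busy, Ack, Grant}, add states with some successor in Z. Z1 = {Err, Req, Busy, Idle, Recv, Ack, Grant}; Z2 = {Err, Req, Busy, Idle, Recv, Ack, Grant, Send}; fixed.
Sat(EF start) = {Err, Req, Busy, Idle, Recv, Ack, Grant, Send}
A[(halt | start) U EF start]: least fixpoint, start Z0 = Sat(EF start) = {Err, Req, Busy, Idle, Recv, Ack, Grant, Send}, add states in Sat(halt | start) with every successor in Z. Already a fixed point.
Sat(A[(halt | start) U EF start]) = {Err, Req, Busy, Idle, Recv, Ack, Grant, Send}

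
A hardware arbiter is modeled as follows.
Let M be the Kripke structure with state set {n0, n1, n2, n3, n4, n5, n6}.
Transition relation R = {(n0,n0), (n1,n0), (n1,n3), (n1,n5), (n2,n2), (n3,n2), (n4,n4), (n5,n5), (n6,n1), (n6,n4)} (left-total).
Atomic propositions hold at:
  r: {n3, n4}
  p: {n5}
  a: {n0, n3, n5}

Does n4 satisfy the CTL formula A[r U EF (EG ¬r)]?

Sat(¬r) = {n0, n1, n2, n5, n6}
EG ¬r: greatest fixpoint, start Z0 = {n0, n1, n2, n5, n6}, keep only states in Sat with some successor in Z. Already a fixed point.
Sat(EG ¬r) = {n0, n1, n2, n5, n6}
EF (EG ¬r): least fixpoint, start Z0 = {n0, n1, n2, n5, n6}, add states with some successor in Z. Z1 = {n0, n1, n2, n3, n5, n6}; fixed.
Sat(EF (EG ¬r)) = {n0, n1, n2, n3, n5, n6}
A[r U EF (EG ¬r)]: least fixpoint, start Z0 = Sat(EF (EG ¬r)) = {n0, n1, n2, n3, n5, n6}, add states in Sat(r) with every successor in Z. Already a fixed point.
Sat(A[r U EF (EG ¬r)]) = {n0, n1, n2, n3, n5, n6}
n4 ∉ Sat(A[r U EF (EG ¬r)]) = {n0, n1, n2, n3, n5, n6}, so the formula does not hold at n4.

No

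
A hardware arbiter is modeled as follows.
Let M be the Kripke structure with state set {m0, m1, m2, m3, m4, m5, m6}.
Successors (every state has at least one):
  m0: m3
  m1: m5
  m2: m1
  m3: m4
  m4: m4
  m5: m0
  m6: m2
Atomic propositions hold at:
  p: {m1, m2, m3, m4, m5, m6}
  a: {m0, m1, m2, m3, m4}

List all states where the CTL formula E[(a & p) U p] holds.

Sat(a & p) = {m1, m2, m3, m4}
E[(a & p) U p]: least fixpoint, start Z0 = Sat(p) = {m1, m2, m3, m4, m5, m6}, add states in Sat(a & p) with some successor in Z. Already a fixed point.
Sat(E[(a & p) U p]) = {m1, m2, m3, m4, m5, m6}

{m1, m2, m3, m4, m5, m6}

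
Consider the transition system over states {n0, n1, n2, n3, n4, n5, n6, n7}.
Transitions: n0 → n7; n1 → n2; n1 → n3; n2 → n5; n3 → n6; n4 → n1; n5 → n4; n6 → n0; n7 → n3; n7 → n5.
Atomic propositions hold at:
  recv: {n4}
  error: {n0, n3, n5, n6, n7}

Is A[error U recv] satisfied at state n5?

A[error U recv]: least fixpoint, start Z0 = Sat(recv) = {n4}, add states in Sat(error) with every successor in Z. Z1 = {n4, n5}; fixed.
Sat(A[error U recv]) = {n4, n5}
n5 ∈ Sat(A[error U recv]) = {n4, n5}, so the formula holds at n5.

Yes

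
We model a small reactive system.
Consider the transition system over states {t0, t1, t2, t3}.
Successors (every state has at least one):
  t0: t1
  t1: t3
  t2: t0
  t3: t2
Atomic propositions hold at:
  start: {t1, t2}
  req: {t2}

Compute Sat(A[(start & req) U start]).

Sat(start & req) = {t2}
A[(start & req) U start]: least fixpoint, start Z0 = Sat(start) = {t1, t2}, add states in Sat(start & req) with every successor in Z. Already a fixed point.
Sat(A[(start & req) U start]) = {t1, t2}

{t1, t2}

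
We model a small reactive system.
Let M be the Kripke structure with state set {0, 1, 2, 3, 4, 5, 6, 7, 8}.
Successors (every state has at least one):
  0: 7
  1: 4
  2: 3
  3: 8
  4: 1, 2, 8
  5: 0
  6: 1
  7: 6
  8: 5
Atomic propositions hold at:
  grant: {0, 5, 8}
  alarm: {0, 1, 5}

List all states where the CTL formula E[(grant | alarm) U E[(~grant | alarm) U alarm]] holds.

Sat(grant | alarm) = {0, 1, 5, 8}
Sat(~grant) = {1, 2, 3, 4, 6, 7}
Sat(~grant | alarm) = {0, 1, 2, 3, 4, 5, 6, 7}
E[(~grant | alarm) U alarm]: least fixpoint, start Z0 = Sat(alarm) = {0, 1, 5}, add states in Sat(~grant | alarm) with some successor in Z. Z1 = {0, 1, 4, 5, 6}; Z2 = {0, 1, 4, 5, 6, 7}; fixed.
Sat(E[(~grant | alarm) U alarm]) = {0, 1, 4, 5, 6, 7}
E[(grant | alarm) U E[(~grant | alarm) U alarm]]: least fixpoint, start Z0 = Sat(E[(~grant | alarm) U alarm]) = {0, 1, 4, 5, 6, 7}, add states in Sat(grant | alarm) with some successor in Z. Z1 = {0, 1, 4, 5, 6, 7, 8}; fixed.
Sat(E[(grant | alarm) U E[(~grant | alarm) U alarm]]) = {0, 1, 4, 5, 6, 7, 8}

{0, 1, 4, 5, 6, 7, 8}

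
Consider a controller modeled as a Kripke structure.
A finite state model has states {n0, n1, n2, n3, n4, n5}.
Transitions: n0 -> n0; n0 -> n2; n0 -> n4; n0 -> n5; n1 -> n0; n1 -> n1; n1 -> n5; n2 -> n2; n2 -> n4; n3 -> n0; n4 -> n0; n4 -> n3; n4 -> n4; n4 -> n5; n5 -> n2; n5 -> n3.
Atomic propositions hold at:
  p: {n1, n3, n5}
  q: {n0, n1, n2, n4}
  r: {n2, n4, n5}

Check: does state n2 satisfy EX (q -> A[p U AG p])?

AG p: greatest fixpoint, start Z0 = {n1, n3, n5}, keep only states in Sat with every successor in Z. Z1 = ∅; fixed.
Sat(AG p) = ∅
A[p U AG p]: least fixpoint, start Z0 = Sat(AG p) = ∅, add states in Sat(p) with every successor in Z. Already a fixed point.
Sat(A[p U AG p]) = ∅
Sat(q -> A[p U AG p]) = {n3, n5}
Sat(EX (q -> A[p U AG p])) = {s : some successor in {n3, n5}} = {n0, n1, n4, n5}
n2 ∉ Sat(EX (q -> A[p U AG p])) = {n0, n1, n4, n5}, so the formula does not hold at n2.

No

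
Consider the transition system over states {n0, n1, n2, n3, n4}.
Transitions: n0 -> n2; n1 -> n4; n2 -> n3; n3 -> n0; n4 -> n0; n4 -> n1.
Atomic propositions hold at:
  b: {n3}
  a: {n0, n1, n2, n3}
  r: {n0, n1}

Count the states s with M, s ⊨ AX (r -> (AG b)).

3

AG b: greatest fixpoint, start Z0 = {n3}, keep only states in Sat with every successor in Z. Z1 = ∅; fixed.
Sat(AG b) = ∅
Sat(r -> (AG b)) = {n2, n3, n4}
Sat(AX (r -> (AG b))) = {s : every successor in {n2, n3, n4}} = {n0, n1, n2}
|Sat(AX (r -> (AG b)))| = |{n0, n1, n2}| = 3.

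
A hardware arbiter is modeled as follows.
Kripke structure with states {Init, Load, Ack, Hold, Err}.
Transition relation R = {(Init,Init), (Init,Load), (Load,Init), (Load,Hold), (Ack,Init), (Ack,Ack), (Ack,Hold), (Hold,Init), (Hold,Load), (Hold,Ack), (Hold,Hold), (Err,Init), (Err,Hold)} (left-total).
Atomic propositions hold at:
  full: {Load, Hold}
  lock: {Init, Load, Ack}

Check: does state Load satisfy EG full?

Yes

EG full: greatest fixpoint, start Z0 = {Load, Hold}, keep only states in Sat with some successor in Z. Already a fixed point.
Sat(EG full) = {Load, Hold}
Load ∈ Sat(EG full) = {Load, Hold}, so the formula holds at Load.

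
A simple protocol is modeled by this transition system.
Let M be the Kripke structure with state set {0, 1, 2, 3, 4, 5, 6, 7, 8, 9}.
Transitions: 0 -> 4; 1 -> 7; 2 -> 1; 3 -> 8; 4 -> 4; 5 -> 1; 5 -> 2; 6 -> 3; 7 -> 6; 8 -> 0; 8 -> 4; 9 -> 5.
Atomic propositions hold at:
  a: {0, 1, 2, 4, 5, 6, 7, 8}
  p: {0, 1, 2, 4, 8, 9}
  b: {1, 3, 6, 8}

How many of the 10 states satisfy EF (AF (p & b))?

Sat(p & b) = {1, 8}
AF (p & b): least fixpoint, start Z0 = {1, 8}, add states with every successor in Z. Z1 = {1, 2, 3, 8}; Z2 = {1, 2, 3, 5, 6, 8}; Z3 = {1, 2, 3, 5, 6, 7, 8, 9}; fixed.
Sat(AF (p & b)) = {1, 2, 3, 5, 6, 7, 8, 9}
EF (AF (p & b)): least fixpoint, start Z0 = {1, 2, 3, 5, 6, 7, 8, 9}, add states with some successor in Z. Already a fixed point.
Sat(EF (AF (p & b))) = {1, 2, 3, 5, 6, 7, 8, 9}
|Sat(EF (AF (p & b)))| = |{1, 2, 3, 5, 6, 7, 8, 9}| = 8.

8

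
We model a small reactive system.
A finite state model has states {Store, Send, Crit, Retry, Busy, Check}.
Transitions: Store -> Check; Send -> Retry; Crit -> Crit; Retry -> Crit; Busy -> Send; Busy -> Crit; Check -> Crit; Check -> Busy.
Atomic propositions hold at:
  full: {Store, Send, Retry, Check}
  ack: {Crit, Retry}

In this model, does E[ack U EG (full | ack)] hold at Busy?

Sat(full | ack) = {Store, Send, Crit, Retry, Check}
EG (full | ack): greatest fixpoint, start Z0 = {Store, Send, Crit, Retry, Check}, keep only states in Sat with some successor in Z. Already a fixed point.
Sat(EG (full | ack)) = {Store, Send, Crit, Retry, Check}
E[ack U EG (full | ack)]: least fixpoint, start Z0 = Sat(EG (full | ack)) = {Store, Send, Crit, Retry, Check}, add states in Sat(ack) with some successor in Z. Already a fixed point.
Sat(E[ack U EG (full | ack)]) = {Store, Send, Crit, Retry, Check}
Busy ∉ Sat(E[ack U EG (full | ack)]) = {Store, Send, Crit, Retry, Check}, so the formula does not hold at Busy.

No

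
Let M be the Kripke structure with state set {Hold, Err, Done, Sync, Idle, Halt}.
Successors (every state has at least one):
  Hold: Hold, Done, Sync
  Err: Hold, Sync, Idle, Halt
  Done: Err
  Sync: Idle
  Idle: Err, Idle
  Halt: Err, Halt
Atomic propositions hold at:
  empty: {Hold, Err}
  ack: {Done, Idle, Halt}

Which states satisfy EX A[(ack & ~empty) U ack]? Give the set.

Sat(~empty) = {Done, Sync, Idle, Halt}
Sat(ack & ~empty) = {Done, Idle, Halt}
A[(ack & ~empty) U ack]: least fixpoint, start Z0 = Sat(ack) = {Done, Idle, Halt}, add states in Sat(ack & ~empty) with every successor in Z. Already a fixed point.
Sat(A[(ack & ~empty) U ack]) = {Done, Idle, Halt}
Sat(EX A[(ack & ~empty) U ack]) = {s : some successor in {Done, Idle, Halt}} = {Hold, Err, Sync, Idle, Halt}

{Hold, Err, Sync, Idle, Halt}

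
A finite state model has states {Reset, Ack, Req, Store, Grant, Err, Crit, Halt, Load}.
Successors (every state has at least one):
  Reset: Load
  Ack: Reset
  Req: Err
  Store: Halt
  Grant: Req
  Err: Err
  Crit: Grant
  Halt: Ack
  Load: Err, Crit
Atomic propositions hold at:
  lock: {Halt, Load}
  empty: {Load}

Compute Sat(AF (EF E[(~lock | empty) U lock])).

{Reset, Ack, Store, Halt, Load}

Sat(~lock) = {Reset, Ack, Req, Store, Grant, Err, Crit}
Sat(~lock | empty) = {Reset, Ack, Req, Store, Grant, Err, Crit, Load}
E[(~lock | empty) U lock]: least fixpoint, start Z0 = Sat(lock) = {Halt, Load}, add states in Sat(~lock | empty) with some successor in Z. Z1 = {Reset, Store, Halt, Load}; Z2 = {Reset, Ack, Store, Halt, Load}; fixed.
Sat(E[(~lock | empty) U lock]) = {Reset, Ack, Store, Halt, Load}
EF E[(~lock | empty) U lock]: least fixpoint, start Z0 = {Reset, Ack, Store, Halt, Load}, add states with some successor in Z. Already a fixed point.
Sat(EF E[(~lock | empty) U lock]) = {Reset, Ack, Store, Halt, Load}
AF (EF E[(~lock | empty) U lock]): least fixpoint, start Z0 = {Reset, Ack, Store, Halt, Load}, add states with every successor in Z. Already a fixed point.
Sat(AF (EF E[(~lock | empty) U lock])) = {Reset, Ack, Store, Halt, Load}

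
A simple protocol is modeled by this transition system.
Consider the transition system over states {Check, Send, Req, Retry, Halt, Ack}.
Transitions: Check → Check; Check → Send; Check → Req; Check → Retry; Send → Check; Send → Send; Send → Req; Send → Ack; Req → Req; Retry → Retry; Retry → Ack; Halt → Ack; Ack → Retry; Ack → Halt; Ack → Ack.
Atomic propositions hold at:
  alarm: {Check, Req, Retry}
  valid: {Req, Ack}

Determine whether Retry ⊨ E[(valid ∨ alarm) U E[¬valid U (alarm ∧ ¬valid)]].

Sat(valid ∨ alarm) = {Check, Req, Retry, Ack}
Sat(¬valid) = {Check, Send, Retry, Halt}
Sat(alarm ∧ ¬valid) = {Check, Retry}
E[¬valid U (alarm ∧ ¬valid)]: least fixpoint, start Z0 = Sat((alarm ∧ ¬valid)) = {Check, Retry}, add states in Sat(¬valid) with some successor in Z. Z1 = {Check, Send, Retry}; fixed.
Sat(E[¬valid U (alarm ∧ ¬valid)]) = {Check, Send, Retry}
E[(valid ∨ alarm) U E[¬valid U (alarm ∧ ¬valid)]]: least fixpoint, start Z0 = Sat(E[¬valid U (alarm ∧ ¬valid)]) = {Check, Send, Retry}, add states in Sat(valid ∨ alarm) with some successor in Z. Z1 = {Check, Send, Retry, Ack}; fixed.
Sat(E[(valid ∨ alarm) U E[¬valid U (alarm ∧ ¬valid)]]) = {Check, Send, Retry, Ack}
Retry ∈ Sat(E[(valid ∨ alarm) U E[¬valid U (alarm ∧ ¬valid)]]) = {Check, Send, Retry, Ack}, so the formula holds at Retry.

Yes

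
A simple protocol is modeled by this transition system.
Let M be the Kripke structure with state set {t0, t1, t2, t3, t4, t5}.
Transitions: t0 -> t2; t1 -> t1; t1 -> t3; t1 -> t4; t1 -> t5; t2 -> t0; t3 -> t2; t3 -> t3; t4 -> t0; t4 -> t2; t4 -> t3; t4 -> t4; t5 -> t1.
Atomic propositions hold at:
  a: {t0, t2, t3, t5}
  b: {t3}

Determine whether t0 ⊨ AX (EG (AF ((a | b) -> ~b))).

Yes

Sat(a | b) = {t0, t2, t3, t5}
Sat(~b) = {t0, t1, t2, t4, t5}
Sat((a | b) -> ~b) = {t0, t1, t2, t4, t5}
AF ((a | b) -> ~b): least fixpoint, start Z0 = {t0, t1, t2, t4, t5}, add states with every successor in Z. Already a fixed point.
Sat(AF ((a | b) -> ~b)) = {t0, t1, t2, t4, t5}
EG (AF ((a | b) -> ~b)): greatest fixpoint, start Z0 = {t0, t1, t2, t4, t5}, keep only states in Sat with some successor in Z. Already a fixed point.
Sat(EG (AF ((a | b) -> ~b))) = {t0, t1, t2, t4, t5}
Sat(AX (EG (AF ((a | b) -> ~b)))) = {s : every successor in {t0, t1, t2, t4, t5}} = {t0, t2, t5}
t0 ∈ Sat(AX (EG (AF ((a | b) -> ~b)))) = {t0, t2, t5}, so the formula holds at t0.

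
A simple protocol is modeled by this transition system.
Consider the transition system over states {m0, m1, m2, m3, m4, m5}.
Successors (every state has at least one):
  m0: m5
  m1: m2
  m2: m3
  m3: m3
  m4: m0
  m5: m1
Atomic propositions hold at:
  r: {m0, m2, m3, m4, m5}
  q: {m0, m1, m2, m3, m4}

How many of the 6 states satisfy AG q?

AG q: greatest fixpoint, start Z0 = {m0, m1, m2, m3, m4}, keep only states in Sat with every successor in Z. Z1 = {m1, m2, m3, m4}; Z2 = {m1, m2, m3}; fixed.
Sat(AG q) = {m1, m2, m3}
|Sat(AG q)| = |{m1, m2, m3}| = 3.

3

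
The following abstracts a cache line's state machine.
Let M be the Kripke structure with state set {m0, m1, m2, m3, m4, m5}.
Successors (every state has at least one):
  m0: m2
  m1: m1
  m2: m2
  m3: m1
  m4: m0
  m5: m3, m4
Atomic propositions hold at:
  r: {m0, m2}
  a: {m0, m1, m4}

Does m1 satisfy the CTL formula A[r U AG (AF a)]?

AF a: least fixpoint, start Z0 = {m0, m1, m4}, add states with every successor in Z. Z1 = {m0, m1, m3, m4}; Z2 = {m0, m1, m3, m4, m5}; fixed.
Sat(AF a) = {m0, m1, m3, m4, m5}
AG (AF a): greatest fixpoint, start Z0 = {m0, m1, m3, m4, m5}, keep only states in Sat with every successor in Z. Z1 = {m1, m3, m4, m5}; Z2 = {m1, m3, m5}; Z3 = {m1, m3}; fixed.
Sat(AG (AF a)) = {m1, m3}
A[r U AG (AF a)]: least fixpoint, start Z0 = Sat(AG (AF a)) = {m1, m3}, add states in Sat(r) with every successor in Z. Already a fixed point.
Sat(A[r U AG (AF a)]) = {m1, m3}
m1 ∈ Sat(A[r U AG (AF a)]) = {m1, m3}, so the formula holds at m1.

Yes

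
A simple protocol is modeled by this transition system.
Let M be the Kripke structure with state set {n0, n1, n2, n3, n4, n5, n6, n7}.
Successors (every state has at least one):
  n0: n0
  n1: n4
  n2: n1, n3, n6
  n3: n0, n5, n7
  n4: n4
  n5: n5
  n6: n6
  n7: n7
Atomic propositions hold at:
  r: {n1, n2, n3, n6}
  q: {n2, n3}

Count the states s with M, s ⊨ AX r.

2

Sat(AX r) = {s : every successor in {n1, n2, n3, n6}} = {n2, n6}
|Sat(AX r)| = |{n2, n6}| = 2.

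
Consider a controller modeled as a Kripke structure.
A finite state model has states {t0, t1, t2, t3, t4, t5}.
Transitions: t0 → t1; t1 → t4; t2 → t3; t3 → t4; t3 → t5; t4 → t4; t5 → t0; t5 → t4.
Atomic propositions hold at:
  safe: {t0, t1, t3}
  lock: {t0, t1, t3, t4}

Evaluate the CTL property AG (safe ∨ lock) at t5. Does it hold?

No

Sat(safe ∨ lock) = {t0, t1, t3, t4}
AG (safe ∨ lock): greatest fixpoint, start Z0 = {t0, t1, t3, t4}, keep only states in Sat with every successor in Z. Z1 = {t0, t1, t4}; fixed.
Sat(AG (safe ∨ lock)) = {t0, t1, t4}
t5 ∉ Sat(AG (safe ∨ lock)) = {t0, t1, t4}, so the formula does not hold at t5.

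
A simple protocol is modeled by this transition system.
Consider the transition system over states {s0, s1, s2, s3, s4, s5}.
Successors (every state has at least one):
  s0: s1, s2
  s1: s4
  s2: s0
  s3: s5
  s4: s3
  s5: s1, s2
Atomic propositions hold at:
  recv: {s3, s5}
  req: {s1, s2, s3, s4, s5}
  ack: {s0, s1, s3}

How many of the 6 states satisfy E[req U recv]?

4

E[req U recv]: least fixpoint, start Z0 = Sat(recv) = {s3, s5}, add states in Sat(req) with some successor in Z. Z1 = {s3, s4, s5}; Z2 = {s1, s3, s4, s5}; fixed.
Sat(E[req U recv]) = {s1, s3, s4, s5}
|Sat(E[req U recv])| = |{s1, s3, s4, s5}| = 4.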